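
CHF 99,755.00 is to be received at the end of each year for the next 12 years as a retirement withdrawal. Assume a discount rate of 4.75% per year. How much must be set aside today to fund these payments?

CHF 896,753.26

This is an ordinary annuity: 12 payments of CHF 99,755.00 at the end of each year.
Periodic rate r = 0.0475 per year.
PV = PMT × [(1 − (1+r)^−n)/r] = 99,755 × [1 − (1+r)^−12] / r = CHF 896,753.26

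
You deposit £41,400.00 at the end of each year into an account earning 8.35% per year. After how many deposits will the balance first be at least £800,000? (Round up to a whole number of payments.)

12 payments

Periodic rate r = 0.0835 per year.
Ordinary annuity FV: 800,000 = 41,400 × [((1+r)^n − 1)/r].
(1+r)^n = 1 + 800,000 × r / 41,400, so n = ln(1 + 800,000·r/41,400) / ln(1+r) = 11.98.
Round up to a whole number of payments: n = 12.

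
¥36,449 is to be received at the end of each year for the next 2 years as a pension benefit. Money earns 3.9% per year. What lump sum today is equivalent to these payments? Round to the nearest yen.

This is an ordinary annuity: 2 payments of ¥36,449 at the end of each year.
Periodic rate r = 0.039 per year.
PV = PMT × [(1 − (1+r)^−n)/r] = 36,449 × [1 − (1+r)^−2] / r = ¥68,845

¥68,845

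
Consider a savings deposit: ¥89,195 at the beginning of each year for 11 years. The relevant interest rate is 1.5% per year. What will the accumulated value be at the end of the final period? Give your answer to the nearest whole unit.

¥1,074,016

This is an annuity due: 11 deposits of ¥89,195 at the beginning of each year.
Periodic rate r = 0.015 per year.
FV = PMT × [((1+r)^n − 1)/r] × (1+r) = 89,195 × [(1+r)^11 − 1] / r × (1+r) = ¥1,074,016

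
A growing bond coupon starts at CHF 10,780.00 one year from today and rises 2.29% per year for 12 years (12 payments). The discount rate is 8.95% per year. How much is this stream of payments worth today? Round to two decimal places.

Periodic rate r = 0.0895 per year.
Growing ordinary annuity: PV = PMT₁ × [1 − ((1+g)/(1+r))^n] / (r − g) = 10,780 × [1 − ((1+0.0229)/(1+r))^12] / (r − 0.0229) = CHF 85,931.43.

CHF 85,931.43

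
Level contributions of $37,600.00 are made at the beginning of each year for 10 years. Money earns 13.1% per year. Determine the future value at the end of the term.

This is an annuity due: 10 deposits of $37,600.00 at the beginning of each year.
Periodic rate r = 0.131 per year.
FV = PMT × [((1+r)^n − 1)/r] × (1+r) = 37,600 × [(1+r)^10 − 1] / r × (1+r) = $787,122.15

$787,122.15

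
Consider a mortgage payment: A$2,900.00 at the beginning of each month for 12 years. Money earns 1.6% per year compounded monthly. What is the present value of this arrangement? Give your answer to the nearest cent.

A$380,234.29

This is an annuity due: 144 payments of A$2,900.00 at the beginning of each month.
Periodic rate r = 0.016/12 per month; n is counted in months.
PV = PMT × [(1 − (1+r)^−n)/r] × (1+r) = 2,900 × [1 − (1+r)^−144] / r × (1+r) = A$380,234.29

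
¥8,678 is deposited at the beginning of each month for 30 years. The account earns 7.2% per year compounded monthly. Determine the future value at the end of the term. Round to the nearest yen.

This is an annuity due: 360 deposits of ¥8,678 at the beginning of each month.
Periodic rate r = 0.072/12 per month; n is counted in months.
FV = PMT × [((1+r)^n − 1)/r] × (1+r) = 8,678 × [(1+r)^360 − 1] / r × (1+r) = ¥11,080,424

¥11,080,424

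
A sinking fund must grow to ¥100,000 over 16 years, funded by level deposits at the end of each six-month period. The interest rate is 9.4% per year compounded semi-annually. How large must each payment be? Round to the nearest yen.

¥1,404

Level ordinary annuity; solve FV = PMT × [((1+r)^n − 1)/r] for PMT.
Periodic rate r = 0.094/2 per half-year; n is counted in half-years.
With n = 32: PMT = 100,000 / ([((1+r)^n − 1)/r]) = ¥1,404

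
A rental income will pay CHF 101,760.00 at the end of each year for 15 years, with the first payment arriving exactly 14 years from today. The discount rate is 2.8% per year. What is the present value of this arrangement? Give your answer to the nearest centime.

CHF 860,794.82

Ordinary annuity of 15 payments, first payment at period 14.
Periodic rate r = 0.028 per year.
The ordinary-annuity PV formula values the stream one period before the first payment (period 13); discount that back 13 periods:
PV₀ = 101,760 × [1 − (1+r)^−15] / r × (1+r)^−13 = CHF 860,794.82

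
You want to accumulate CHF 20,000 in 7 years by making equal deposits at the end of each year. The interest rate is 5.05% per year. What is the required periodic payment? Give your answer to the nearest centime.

Level ordinary annuity; solve FV = PMT × [((1+r)^n − 1)/r] for PMT.
Periodic rate r = 0.0505 per year.
With n = 7: PMT = 20,000 / ([((1+r)^n − 1)/r]) = CHF 2,452.66

CHF 2,452.66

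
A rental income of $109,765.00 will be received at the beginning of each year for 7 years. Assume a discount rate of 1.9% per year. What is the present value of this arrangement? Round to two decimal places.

This is an annuity due: 7 payments of $109,765.00 at the beginning of each year.
Periodic rate r = 0.019 per year.
PV = PMT × [(1 − (1+r)^−n)/r] × (1+r) = 109,765 × [1 − (1+r)^−7] / r × (1+r) = $726,686.39

$726,686.39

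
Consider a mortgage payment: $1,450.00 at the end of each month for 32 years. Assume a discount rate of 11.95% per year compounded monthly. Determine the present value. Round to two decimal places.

This is an ordinary annuity: 384 payments of $1,450.00 at the end of each month.
Periodic rate r = 0.1195/12 per month; n is counted in months.
PV = PMT × [(1 − (1+r)^−n)/r] = 1,450 × [1 − (1+r)^−384] / r = $142,365.88

$142,365.88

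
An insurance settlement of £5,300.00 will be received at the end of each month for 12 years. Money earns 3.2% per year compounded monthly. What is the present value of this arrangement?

This is an ordinary annuity: 144 payments of £5,300.00 at the end of each month.
Periodic rate r = 0.032/12 per month; n is counted in months.
PV = PMT × [(1 − (1+r)^−n)/r] = 5,300 × [1 − (1+r)^−144] / r = £633,059.22

£633,059.22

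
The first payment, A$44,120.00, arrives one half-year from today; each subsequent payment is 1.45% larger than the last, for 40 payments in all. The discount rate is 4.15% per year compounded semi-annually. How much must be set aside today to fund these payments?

A$1,537,637.44

Periodic rate r = 0.0415/2 per half-year; n is counted in half-years.
Growing ordinary annuity: PV = PMT₁ × [1 − ((1+g)/(1+r))^n] / (r − g) = 44,120 × [1 − ((1+0.0145)/(1+r))^40] / (r − 0.0145) = A$1,537,637.44.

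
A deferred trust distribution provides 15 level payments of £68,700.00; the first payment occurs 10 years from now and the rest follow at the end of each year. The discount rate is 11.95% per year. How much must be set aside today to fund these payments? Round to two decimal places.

£169,864.46

Ordinary annuity of 15 payments, first payment at period 10.
Periodic rate r = 0.1195 per year.
The ordinary-annuity PV formula values the stream one period before the first payment (period 9); discount that back 9 periods:
PV₀ = 68,700 × [1 − (1+r)^−15] / r × (1+r)^−9 = £169,864.46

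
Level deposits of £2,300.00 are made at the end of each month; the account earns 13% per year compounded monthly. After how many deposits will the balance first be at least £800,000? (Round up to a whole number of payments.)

Periodic rate r = 0.13/12 per month; n is counted in months.
Ordinary annuity FV: 800,000 = 2,300 × [((1+r)^n − 1)/r].
(1+r)^n = 1 + 800,000 × r / 2,300, so n = ln(1 + 800,000·r/2,300) / ln(1+r) = 144.96.
Round up to a whole number of payments: n = 145.

145 payments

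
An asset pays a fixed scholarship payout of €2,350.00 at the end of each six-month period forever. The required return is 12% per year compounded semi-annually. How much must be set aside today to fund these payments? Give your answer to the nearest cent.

Periodic rate r = 0.12/2 per half-year.
Level perpetuity: PV = PMT / r = 2,350 / (0.12/2) = €39,166.67.

€39,166.67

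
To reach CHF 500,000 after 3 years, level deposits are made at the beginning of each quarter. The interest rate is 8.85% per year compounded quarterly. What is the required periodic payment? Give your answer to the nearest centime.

Level annuity due; solve FV = PMT × [((1+r)^n − 1)/r] × (1+r) for PMT.
Periodic rate r = 0.0885/4 per quarter; n is counted in quarters.
With n = 12: PMT = 500,000 / ([((1+r)^n − 1)/r] × (1+r)) = CHF 36,039.12

CHF 36,039.12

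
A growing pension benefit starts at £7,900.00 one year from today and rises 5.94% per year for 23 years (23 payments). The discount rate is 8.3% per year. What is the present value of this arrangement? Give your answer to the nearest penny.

£133,076.43

Periodic rate r = 0.083 per year.
Growing ordinary annuity: PV = PMT₁ × [1 − ((1+g)/(1+r))^n] / (r − g) = 7,900 × [1 − ((1+0.0594)/(1+r))^23] / (r − 0.0594) = £133,076.43.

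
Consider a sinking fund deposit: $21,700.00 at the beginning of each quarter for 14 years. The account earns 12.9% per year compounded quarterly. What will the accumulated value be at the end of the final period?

This is an annuity due: 56 deposits of $21,700.00 at the beginning of each quarter.
Periodic rate r = 0.129/4 per quarter; n is counted in quarters.
FV = PMT × [((1+r)^n − 1)/r] × (1+r) = 21,700 × [(1+r)^56 − 1] / r × (1+r) = $3,413,795.01

$3,413,795.01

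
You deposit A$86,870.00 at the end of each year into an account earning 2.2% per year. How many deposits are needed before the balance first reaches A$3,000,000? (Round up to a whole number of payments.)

Periodic rate r = 0.022 per year.
Ordinary annuity FV: 3,000,000 = 86,870 × [((1+r)^n − 1)/r].
(1+r)^n = 1 + 3,000,000 × r / 86,870, so n = ln(1 + 3,000,000·r/86,870) / ln(1+r) = 25.97.
Round up to a whole number of payments: n = 26.

26 payments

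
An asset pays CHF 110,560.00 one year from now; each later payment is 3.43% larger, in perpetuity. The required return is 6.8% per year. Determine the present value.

Periodic rate r = 0.068 per year.
Growing perpetuity (Gordon): PV = PMT₁ / (r − g) = 110,560 / (r − 0.0343) = CHF 3,280,712.17.

CHF 3,280,712.17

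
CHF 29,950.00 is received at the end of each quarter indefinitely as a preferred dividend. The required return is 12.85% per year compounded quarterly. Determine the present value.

Periodic rate r = 0.1285/4 per quarter.
Level perpetuity: PV = PMT / r = 29,950 / (0.1285/4) = CHF 932,295.72.

CHF 932,295.72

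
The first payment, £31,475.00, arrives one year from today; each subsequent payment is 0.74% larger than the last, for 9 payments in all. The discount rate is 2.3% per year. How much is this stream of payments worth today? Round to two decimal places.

Periodic rate r = 0.023 per year.
Growing ordinary annuity: PV = PMT₁ × [1 − ((1+g)/(1+r))^n] / (r − g) = 31,475 × [1 − ((1+0.0074)/(1+r))^9] / (r − 0.0074) = £260,603.15.

£260,603.15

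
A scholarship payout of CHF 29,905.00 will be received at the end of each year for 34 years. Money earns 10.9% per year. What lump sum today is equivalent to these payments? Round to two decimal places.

CHF 266,217.42

This is an ordinary annuity: 34 payments of CHF 29,905.00 at the end of each year.
Periodic rate r = 0.109 per year.
PV = PMT × [(1 − (1+r)^−n)/r] = 29,905 × [1 − (1+r)^−34] / r = CHF 266,217.42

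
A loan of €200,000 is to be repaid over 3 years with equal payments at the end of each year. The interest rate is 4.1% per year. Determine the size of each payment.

€72,206.53

Level ordinary annuity; solve PV = PMT × [(1 − (1+r)^−n)/r] for PMT.
Periodic rate r = 0.041 per year.
With n = 3: PMT = 200,000 / ([(1 − (1+r)^−n)/r]) = €72,206.53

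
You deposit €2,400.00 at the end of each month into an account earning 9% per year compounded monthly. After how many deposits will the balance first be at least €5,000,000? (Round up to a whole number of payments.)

Periodic rate r = 0.09/12 per month; n is counted in months.
Ordinary annuity FV: 5,000,000 = 2,400 × [((1+r)^n − 1)/r].
(1+r)^n = 1 + 5,000,000 × r / 2,400, so n = ln(1 + 5,000,000·r/2,400) / ln(1+r) = 376.19.
Round up to a whole number of payments: n = 377.

377 payments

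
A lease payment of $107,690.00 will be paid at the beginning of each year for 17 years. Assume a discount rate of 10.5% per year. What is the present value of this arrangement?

This is an annuity due: 17 payments of $107,690.00 at the beginning of each year.
Periodic rate r = 0.105 per year.
PV = PMT × [(1 − (1+r)^−n)/r] × (1+r) = 107,690 × [1 − (1+r)^−17] / r × (1+r) = $925,727.08

$925,727.08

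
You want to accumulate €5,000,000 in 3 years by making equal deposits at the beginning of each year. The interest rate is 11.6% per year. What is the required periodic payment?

Level annuity due; solve FV = PMT × [((1+r)^n − 1)/r] × (1+r) for PMT.
Periodic rate r = 0.116 per year.
With n = 3: PMT = 5,000,000 / ([((1+r)^n − 1)/r] × (1+r)) = €1,332,841.11

€1,332,841.11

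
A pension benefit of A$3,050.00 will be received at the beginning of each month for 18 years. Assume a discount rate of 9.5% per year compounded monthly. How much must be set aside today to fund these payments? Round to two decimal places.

This is an annuity due: 216 payments of A$3,050.00 at the beginning of each month.
Periodic rate r = 0.095/12 per month; n is counted in months.
PV = PMT × [(1 − (1+r)^−n)/r] × (1+r) = 3,050 × [1 − (1+r)^−216] / r × (1+r) = A$317,606.10

A$317,606.10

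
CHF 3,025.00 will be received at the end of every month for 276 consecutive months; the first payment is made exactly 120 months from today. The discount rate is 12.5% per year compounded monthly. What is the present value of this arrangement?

Ordinary annuity of 276 payments, first payment at period 120.
Periodic rate r = 0.125/12 per month; n is counted in months.
The ordinary-annuity PV formula values the stream one period before the first payment (period 119); discount that back 119 periods:
PV₀ = 3,025 × [1 − (1+r)^−276] / r × (1+r)^−119 = CHF 79,767.92

CHF 79,767.92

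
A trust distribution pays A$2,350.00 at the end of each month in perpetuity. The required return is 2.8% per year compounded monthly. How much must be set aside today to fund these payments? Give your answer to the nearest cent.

Periodic rate r = 0.028/12 per month.
Level perpetuity: PV = PMT / r = 2,350 / (0.028/12) = A$1,007,142.86.

A$1,007,142.86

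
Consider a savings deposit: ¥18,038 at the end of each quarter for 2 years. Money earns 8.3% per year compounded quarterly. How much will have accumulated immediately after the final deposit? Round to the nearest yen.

This is an ordinary annuity: 8 deposits of ¥18,038 at the end of each quarter.
Periodic rate r = 0.083/4 per quarter; n is counted in quarters.
FV = PMT × [((1+r)^n − 1)/r] = 18,038 × [(1+r)^8 − 1] / r = ¥155,230

¥155,230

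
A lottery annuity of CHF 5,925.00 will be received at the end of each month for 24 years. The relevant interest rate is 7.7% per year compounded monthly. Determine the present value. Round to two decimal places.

CHF 777,035.41

This is an ordinary annuity: 288 payments of CHF 5,925.00 at the end of each month.
Periodic rate r = 0.077/12 per month; n is counted in months.
PV = PMT × [(1 − (1+r)^−n)/r] = 5,925 × [1 − (1+r)^−288] / r = CHF 777,035.41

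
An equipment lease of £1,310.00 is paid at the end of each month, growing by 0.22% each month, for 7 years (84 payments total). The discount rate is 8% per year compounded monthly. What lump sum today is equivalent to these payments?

£91,419.34

Periodic rate r = 0.08/12 per month; n is counted in months.
Growing ordinary annuity: PV = PMT₁ × [1 − ((1+g)/(1+r))^n] / (r − g) = 1,310 × [1 − ((1+0.0022)/(1+r))^84] / (r − 0.0022) = £91,419.34.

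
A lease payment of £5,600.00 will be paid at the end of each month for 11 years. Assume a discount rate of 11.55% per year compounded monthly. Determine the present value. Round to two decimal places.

This is an ordinary annuity: 132 payments of £5,600.00 at the end of each month.
Periodic rate r = 0.1155/12 per month; n is counted in months.
PV = PMT × [(1 − (1+r)^−n)/r] = 5,600 × [1 − (1+r)^−132] / r = £417,511.72

£417,511.72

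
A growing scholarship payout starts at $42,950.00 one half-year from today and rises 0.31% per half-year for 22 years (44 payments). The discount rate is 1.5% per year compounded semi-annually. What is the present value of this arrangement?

Periodic rate r = 0.015/2 per half-year; n is counted in half-years.
Growing ordinary annuity: PV = PMT₁ × [1 − ((1+g)/(1+r))^n] / (r − g) = 42,950 × [1 − ((1+0.0031)/(1+r))^44] / (r − 0.0031) = $1,709,911.45.

$1,709,911.45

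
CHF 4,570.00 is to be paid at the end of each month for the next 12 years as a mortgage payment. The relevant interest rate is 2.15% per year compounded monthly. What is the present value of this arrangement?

CHF 579,585.84

This is an ordinary annuity: 144 payments of CHF 4,570.00 at the end of each month.
Periodic rate r = 0.0215/12 per month; n is counted in months.
PV = PMT × [(1 − (1+r)^−n)/r] = 4,570 × [1 − (1+r)^−144] / r = CHF 579,585.84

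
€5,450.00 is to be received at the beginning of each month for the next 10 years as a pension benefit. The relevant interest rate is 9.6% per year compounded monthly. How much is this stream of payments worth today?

€422,761.23

This is an annuity due: 120 payments of €5,450.00 at the beginning of each month.
Periodic rate r = 0.096/12 per month; n is counted in months.
PV = PMT × [(1 − (1+r)^−n)/r] × (1+r) = 5,450 × [1 − (1+r)^−120] / r × (1+r) = €422,761.23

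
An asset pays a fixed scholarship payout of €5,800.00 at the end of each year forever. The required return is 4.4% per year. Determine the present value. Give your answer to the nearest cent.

€131,818.18

Periodic rate r = 0.044 per year.
Level perpetuity: PV = PMT / r = 5,800 / (0.044) = €131,818.18.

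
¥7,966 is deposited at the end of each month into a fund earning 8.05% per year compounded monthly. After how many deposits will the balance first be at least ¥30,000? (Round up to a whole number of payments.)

Periodic rate r = 0.0805/12 per month; n is counted in months.
Ordinary annuity FV: 30,000 = 7,966 × [((1+r)^n − 1)/r].
(1+r)^n = 1 + 30,000 × r / 7,966, so n = ln(1 + 30,000·r/7,966) / ln(1+r) = 3.73.
Round up to a whole number of payments: n = 4.

4 payments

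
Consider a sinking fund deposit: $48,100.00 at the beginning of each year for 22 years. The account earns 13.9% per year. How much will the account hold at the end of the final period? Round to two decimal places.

$6,511,051.56

This is an annuity due: 22 deposits of $48,100.00 at the beginning of each year.
Periodic rate r = 0.139 per year.
FV = PMT × [((1+r)^n − 1)/r] × (1+r) = 48,100 × [(1+r)^22 − 1] / r × (1+r) = $6,511,051.56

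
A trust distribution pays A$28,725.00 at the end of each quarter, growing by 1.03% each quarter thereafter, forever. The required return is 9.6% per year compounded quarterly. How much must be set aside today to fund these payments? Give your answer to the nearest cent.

A$2,096,715.33

Periodic rate r = 0.096/4 per quarter.
Growing perpetuity (Gordon): PV = PMT₁ / (r − g) = 28,725 / (r − 0.0103) = A$2,096,715.33.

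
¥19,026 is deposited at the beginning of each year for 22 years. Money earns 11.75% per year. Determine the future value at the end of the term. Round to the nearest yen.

¥1,903,555

This is an annuity due: 22 deposits of ¥19,026 at the beginning of each year.
Periodic rate r = 0.1175 per year.
FV = PMT × [((1+r)^n − 1)/r] × (1+r) = 19,026 × [(1+r)^22 − 1] / r × (1+r) = ¥1,903,555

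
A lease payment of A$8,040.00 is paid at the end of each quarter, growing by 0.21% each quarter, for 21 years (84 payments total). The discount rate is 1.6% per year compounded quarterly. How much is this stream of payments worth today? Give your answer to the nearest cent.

Periodic rate r = 0.016/4 per quarter; n is counted in quarters.
Growing ordinary annuity: PV = PMT₁ × [1 − ((1+g)/(1+r))^n] / (r − g) = 8,040 × [1 − ((1+0.0021)/(1+r))^84] / (r − 0.0021) = A$622,471.67.

A$622,471.67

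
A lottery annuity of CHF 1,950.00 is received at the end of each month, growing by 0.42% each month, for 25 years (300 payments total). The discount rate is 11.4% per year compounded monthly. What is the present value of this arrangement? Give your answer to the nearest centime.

CHF 292,079.54

Periodic rate r = 0.114/12 per month; n is counted in months.
Growing ordinary annuity: PV = PMT₁ × [1 − ((1+g)/(1+r))^n] / (r − g) = 1,950 × [1 − ((1+0.0042)/(1+r))^300] / (r − 0.0042) = CHF 292,079.54.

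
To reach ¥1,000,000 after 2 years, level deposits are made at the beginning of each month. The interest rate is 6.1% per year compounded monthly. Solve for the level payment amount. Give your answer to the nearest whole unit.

Level annuity due; solve FV = PMT × [((1+r)^n − 1)/r] × (1+r) for PMT.
Periodic rate r = 0.061/12 per month; n is counted in months.
With n = 24: PMT = 1,000,000 / ([((1+r)^n − 1)/r] × (1+r)) = ¥39,084

¥39,084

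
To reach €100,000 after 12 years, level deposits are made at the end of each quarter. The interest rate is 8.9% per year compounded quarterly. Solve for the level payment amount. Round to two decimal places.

€1,186.23

Level ordinary annuity; solve FV = PMT × [((1+r)^n − 1)/r] for PMT.
Periodic rate r = 0.089/4 per quarter; n is counted in quarters.
With n = 48: PMT = 100,000 / ([((1+r)^n − 1)/r]) = €1,186.23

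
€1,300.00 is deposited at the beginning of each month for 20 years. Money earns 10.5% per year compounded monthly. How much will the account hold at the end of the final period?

This is an annuity due: 240 deposits of €1,300.00 at the beginning of each month.
Periodic rate r = 0.105/12 per month; n is counted in months.
FV = PMT × [((1+r)^n − 1)/r] × (1+r) = 1,300 × [(1+r)^240 − 1] / r × (1+r) = €1,062,875.83

€1,062,875.83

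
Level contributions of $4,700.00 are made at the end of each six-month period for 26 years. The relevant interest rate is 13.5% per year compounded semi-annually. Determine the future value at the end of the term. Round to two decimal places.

$2,009,703.33

This is an ordinary annuity: 52 deposits of $4,700.00 at the end of each six-month period.
Periodic rate r = 0.135/2 per half-year; n is counted in half-years.
FV = PMT × [((1+r)^n − 1)/r] = 4,700 × [(1+r)^52 − 1] / r = $2,009,703.33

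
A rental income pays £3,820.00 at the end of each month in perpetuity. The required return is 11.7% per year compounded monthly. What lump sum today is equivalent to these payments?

£391,794.87

Periodic rate r = 0.117/12 per month.
Level perpetuity: PV = PMT / r = 3,820 / (0.117/12) = £391,794.87.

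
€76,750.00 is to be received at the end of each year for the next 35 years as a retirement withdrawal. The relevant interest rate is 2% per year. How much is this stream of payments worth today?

€1,918,644.03

This is an ordinary annuity: 35 payments of €76,750.00 at the end of each year.
Periodic rate r = 0.02 per year.
PV = PMT × [(1 − (1+r)^−n)/r] = 76,750 × [1 − (1+r)^−35] / r = €1,918,644.03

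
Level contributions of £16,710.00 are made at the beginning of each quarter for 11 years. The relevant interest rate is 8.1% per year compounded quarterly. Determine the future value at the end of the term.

£1,192,093.71

This is an annuity due: 44 deposits of £16,710.00 at the beginning of each quarter.
Periodic rate r = 0.081/4 per quarter; n is counted in quarters.
FV = PMT × [((1+r)^n − 1)/r] × (1+r) = 16,710 × [(1+r)^44 − 1] / r × (1+r) = £1,192,093.71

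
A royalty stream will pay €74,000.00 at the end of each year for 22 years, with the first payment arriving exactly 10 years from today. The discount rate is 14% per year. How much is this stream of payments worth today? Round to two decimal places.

€153,439.66

Ordinary annuity of 22 payments, first payment at period 10.
Periodic rate r = 0.14 per year.
The ordinary-annuity PV formula values the stream one period before the first payment (period 9); discount that back 9 periods:
PV₀ = 74,000 × [1 − (1+r)^−22] / r × (1+r)^−9 = €153,439.66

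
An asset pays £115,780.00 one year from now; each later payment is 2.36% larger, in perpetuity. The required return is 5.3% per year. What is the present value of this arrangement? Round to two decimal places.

Periodic rate r = 0.053 per year.
Growing perpetuity (Gordon): PV = PMT₁ / (r − g) = 115,780 / (r − 0.0236) = £3,938,095.24.

£3,938,095.24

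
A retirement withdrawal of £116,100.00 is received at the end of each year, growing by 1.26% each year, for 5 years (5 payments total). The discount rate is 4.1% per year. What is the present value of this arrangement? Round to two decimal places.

Periodic rate r = 0.041 per year.
Growing ordinary annuity: PV = PMT₁ × [1 − ((1+g)/(1+r))^n] / (r − g) = 116,100 × [1 − ((1+0.0126)/(1+r))^5] / (r − 0.0126) = £528,029.40.

£528,029.40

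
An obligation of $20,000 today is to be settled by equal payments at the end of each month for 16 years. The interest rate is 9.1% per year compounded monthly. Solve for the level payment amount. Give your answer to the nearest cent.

Level ordinary annuity; solve PV = PMT × [(1 − (1+r)^−n)/r] for PMT.
Periodic rate r = 0.091/12 per month; n is counted in months.
With n = 192: PMT = 20,000 / ([(1 − (1+r)^−n)/r]) = $198.12

$198.12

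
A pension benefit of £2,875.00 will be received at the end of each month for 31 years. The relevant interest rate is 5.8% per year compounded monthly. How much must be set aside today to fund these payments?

£495,878.76

This is an ordinary annuity: 372 payments of £2,875.00 at the end of each month.
Periodic rate r = 0.058/12 per month; n is counted in months.
PV = PMT × [(1 − (1+r)^−n)/r] = 2,875 × [1 − (1+r)^−372] / r = £495,878.76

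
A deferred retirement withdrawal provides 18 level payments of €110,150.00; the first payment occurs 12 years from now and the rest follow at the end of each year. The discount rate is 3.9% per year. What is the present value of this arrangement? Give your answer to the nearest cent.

€922,911.25

Ordinary annuity of 18 payments, first payment at period 12.
Periodic rate r = 0.039 per year.
The ordinary-annuity PV formula values the stream one period before the first payment (period 11); discount that back 11 periods:
PV₀ = 110,150 × [1 − (1+r)^−18] / r × (1+r)^−11 = €922,911.25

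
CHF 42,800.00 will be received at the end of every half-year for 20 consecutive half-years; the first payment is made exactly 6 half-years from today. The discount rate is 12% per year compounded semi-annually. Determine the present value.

Ordinary annuity of 20 payments, first payment at period 6.
Periodic rate r = 0.12/2 per half-year; n is counted in half-years.
The ordinary-annuity PV formula values the stream one period before the first payment (period 5); discount that back 5 periods:
PV₀ = 42,800 × [1 − (1+r)^−20] / r × (1+r)^−5 = CHF 366,838.47

CHF 366,838.47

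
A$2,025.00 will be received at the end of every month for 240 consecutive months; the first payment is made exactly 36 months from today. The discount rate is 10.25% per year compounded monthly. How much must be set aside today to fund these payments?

A$153,174.58

Ordinary annuity of 240 payments, first payment at period 36.
Periodic rate r = 0.1025/12 per month; n is counted in months.
The ordinary-annuity PV formula values the stream one period before the first payment (period 35); discount that back 35 periods:
PV₀ = 2,025 × [1 − (1+r)^−240] / r × (1+r)^−35 = A$153,174.58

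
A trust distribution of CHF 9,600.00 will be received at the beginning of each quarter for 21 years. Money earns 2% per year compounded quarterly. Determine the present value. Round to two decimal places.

This is an annuity due: 84 payments of CHF 9,600.00 at the beginning of each quarter.
Periodic rate r = 0.02/4 per quarter; n is counted in quarters.
PV = PMT × [(1 − (1+r)^−n)/r] × (1+r) = 9,600 × [1 − (1+r)^−84] / r × (1+r) = CHF 660,434.95

CHF 660,434.95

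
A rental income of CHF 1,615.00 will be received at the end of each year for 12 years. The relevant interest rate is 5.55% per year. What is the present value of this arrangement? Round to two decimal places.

This is an ordinary annuity: 12 payments of CHF 1,615.00 at the end of each year.
Periodic rate r = 0.0555 per year.
PV = PMT × [(1 − (1+r)^−n)/r] = 1,615 × [1 − (1+r)^−12] / r = CHF 13,880.29

CHF 13,880.29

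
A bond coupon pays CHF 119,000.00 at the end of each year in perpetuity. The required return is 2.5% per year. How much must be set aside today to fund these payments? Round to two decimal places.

CHF 4,760,000.00

Periodic rate r = 0.025 per year.
Level perpetuity: PV = PMT / r = 119,000 / (0.025) = CHF 4,760,000.00.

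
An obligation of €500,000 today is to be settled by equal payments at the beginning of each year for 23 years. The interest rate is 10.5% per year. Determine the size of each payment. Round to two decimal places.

Level annuity due; solve PV = PMT × [(1 − (1+r)^−n)/r] × (1+r) for PMT.
Periodic rate r = 0.105 per year.
With n = 23: PMT = 500,000 / ([(1 − (1+r)^−n)/r] × (1+r)) = €52,826.51

€52,826.51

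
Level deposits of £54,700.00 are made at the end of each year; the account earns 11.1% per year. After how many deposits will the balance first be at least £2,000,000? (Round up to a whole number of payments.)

16 payments

Periodic rate r = 0.111 per year.
Ordinary annuity FV: 2,000,000 = 54,700 × [((1+r)^n − 1)/r].
(1+r)^n = 1 + 2,000,000 × r / 54,700, so n = ln(1 + 2,000,000·r/54,700) / ln(1+r) = 15.40.
Round up to a whole number of payments: n = 16.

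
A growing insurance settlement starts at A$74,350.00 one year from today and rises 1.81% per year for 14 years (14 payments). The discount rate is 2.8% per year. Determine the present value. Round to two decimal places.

A$951,544.01

Periodic rate r = 0.028 per year.
Growing ordinary annuity: PV = PMT₁ × [1 − ((1+g)/(1+r))^n] / (r − g) = 74,350 × [1 − ((1+0.0181)/(1+r))^14] / (r − 0.0181) = A$951,544.01.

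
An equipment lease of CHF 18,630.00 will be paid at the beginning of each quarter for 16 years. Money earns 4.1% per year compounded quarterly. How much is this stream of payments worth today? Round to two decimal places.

CHF 880,162.42

This is an annuity due: 64 payments of CHF 18,630.00 at the beginning of each quarter.
Periodic rate r = 0.041/4 per quarter; n is counted in quarters.
PV = PMT × [(1 − (1+r)^−n)/r] × (1+r) = 18,630 × [1 − (1+r)^−64] / r × (1+r) = CHF 880,162.42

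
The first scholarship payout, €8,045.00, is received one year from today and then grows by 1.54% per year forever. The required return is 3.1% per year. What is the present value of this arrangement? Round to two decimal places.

€515,705.13

Periodic rate r = 0.031 per year.
Growing perpetuity (Gordon): PV = PMT₁ / (r − g) = 8,045 / (r − 0.0154) = €515,705.13.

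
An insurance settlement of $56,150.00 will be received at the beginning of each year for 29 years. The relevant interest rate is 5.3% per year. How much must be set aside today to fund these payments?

$866,078.82

This is an annuity due: 29 payments of $56,150.00 at the beginning of each year.
Periodic rate r = 0.053 per year.
PV = PMT × [(1 − (1+r)^−n)/r] × (1+r) = 56,150 × [1 − (1+r)^−29] / r × (1+r) = $866,078.82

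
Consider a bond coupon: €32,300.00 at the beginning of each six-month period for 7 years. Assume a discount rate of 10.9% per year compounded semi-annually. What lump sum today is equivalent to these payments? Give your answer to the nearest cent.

This is an annuity due: 14 payments of €32,300.00 at the beginning of each six-month period.
Periodic rate r = 0.109/2 per half-year; n is counted in half-years.
PV = PMT × [(1 − (1+r)^−n)/r] × (1+r) = 32,300 × [1 − (1+r)^−14] / r × (1+r) = €327,656.77

€327,656.77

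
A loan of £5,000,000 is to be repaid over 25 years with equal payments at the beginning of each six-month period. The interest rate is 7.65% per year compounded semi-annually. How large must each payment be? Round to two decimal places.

Level annuity due; solve PV = PMT × [(1 − (1+r)^−n)/r] × (1+r) for PMT.
Periodic rate r = 0.0765/2 per half-year; n is counted in half-years.
With n = 50: PMT = 5,000,000 / ([(1 − (1+r)^−n)/r] × (1+r)) = £217,497.53

£217,497.53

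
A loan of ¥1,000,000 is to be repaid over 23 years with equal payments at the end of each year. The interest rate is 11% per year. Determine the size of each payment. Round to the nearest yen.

Level ordinary annuity; solve PV = PMT × [(1 − (1+r)^−n)/r] for PMT.
Periodic rate r = 0.11 per year.
With n = 23: PMT = 1,000,000 / ([(1 − (1+r)^−n)/r]) = ¥120,971

¥120,971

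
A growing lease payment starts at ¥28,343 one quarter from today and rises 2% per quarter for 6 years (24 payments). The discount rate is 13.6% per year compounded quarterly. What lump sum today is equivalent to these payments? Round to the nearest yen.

¥564,916

Periodic rate r = 0.136/4 per quarter; n is counted in quarters.
Growing ordinary annuity: PV = PMT₁ × [1 − ((1+g)/(1+r))^n] / (r − g) = 28,343 × [1 − ((1+0.02)/(1+r))^24] / (r − 0.02) = ¥564,916.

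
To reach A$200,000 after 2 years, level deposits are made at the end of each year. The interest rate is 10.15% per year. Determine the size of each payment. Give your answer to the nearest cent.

Level ordinary annuity; solve FV = PMT × [((1+r)^n − 1)/r] for PMT.
Periodic rate r = 0.1015 per year.
With n = 2: PMT = 200,000 / ([((1+r)^n − 1)/r]) = A$95,170.12

A$95,170.12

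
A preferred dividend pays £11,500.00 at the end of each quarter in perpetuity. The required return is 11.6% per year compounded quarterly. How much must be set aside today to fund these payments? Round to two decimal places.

£396,551.72

Periodic rate r = 0.116/4 per quarter.
Level perpetuity: PV = PMT / r = 11,500 / (0.116/4) = £396,551.72.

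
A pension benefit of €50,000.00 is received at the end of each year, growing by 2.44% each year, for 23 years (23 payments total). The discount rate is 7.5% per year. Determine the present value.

Periodic rate r = 0.075 per year.
Growing ordinary annuity: PV = PMT₁ × [1 − ((1+g)/(1+r))^n] / (r − g) = 50,000 × [1 − ((1+0.0244)/(1+r))^23] / (r − 0.0244) = €662,136.80.

€662,136.80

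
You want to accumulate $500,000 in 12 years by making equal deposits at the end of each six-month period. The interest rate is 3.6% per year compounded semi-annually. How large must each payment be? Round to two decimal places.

$16,840.42

Level ordinary annuity; solve FV = PMT × [((1+r)^n − 1)/r] for PMT.
Periodic rate r = 0.036/2 per half-year; n is counted in half-years.
With n = 24: PMT = 500,000 / ([((1+r)^n − 1)/r]) = $16,840.42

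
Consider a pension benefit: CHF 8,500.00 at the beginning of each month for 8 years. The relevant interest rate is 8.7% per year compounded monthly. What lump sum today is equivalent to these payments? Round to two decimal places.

This is an annuity due: 96 payments of CHF 8,500.00 at the beginning of each month.
Periodic rate r = 0.087/12 per month; n is counted in months.
PV = PMT × [(1 − (1+r)^−n)/r] × (1+r) = 8,500 × [1 − (1+r)^−96] / r × (1+r) = CHF 590,658.77

CHF 590,658.77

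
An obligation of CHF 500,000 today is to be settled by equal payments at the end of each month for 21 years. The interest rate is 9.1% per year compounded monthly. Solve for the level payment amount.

CHF 4,455.56

Level ordinary annuity; solve PV = PMT × [(1 − (1+r)^−n)/r] for PMT.
Periodic rate r = 0.091/12 per month; n is counted in months.
With n = 252: PMT = 500,000 / ([(1 − (1+r)^−n)/r]) = CHF 4,455.56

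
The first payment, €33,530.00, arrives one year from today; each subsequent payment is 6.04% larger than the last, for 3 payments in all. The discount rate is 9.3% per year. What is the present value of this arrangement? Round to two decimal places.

Periodic rate r = 0.093 per year.
Growing ordinary annuity: PV = PMT₁ × [1 − ((1+g)/(1+r))^n] / (r − g) = 33,530 × [1 − ((1+0.0604)/(1+r))^3] / (r − 0.0604) = €89,313.46.

€89,313.46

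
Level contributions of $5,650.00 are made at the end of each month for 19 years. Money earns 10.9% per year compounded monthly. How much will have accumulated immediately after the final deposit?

$4,266,381.85

This is an ordinary annuity: 228 deposits of $5,650.00 at the end of each month.
Periodic rate r = 0.109/12 per month; n is counted in months.
FV = PMT × [((1+r)^n − 1)/r] = 5,650 × [(1+r)^228 − 1] / r = $4,266,381.85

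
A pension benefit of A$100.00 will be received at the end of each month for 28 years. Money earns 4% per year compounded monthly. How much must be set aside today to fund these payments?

A$20,193.36

This is an ordinary annuity: 336 payments of A$100.00 at the end of each month.
Periodic rate r = 0.04/12 per month; n is counted in months.
PV = PMT × [(1 − (1+r)^−n)/r] = 100 × [1 − (1+r)^−336] / r = A$20,193.36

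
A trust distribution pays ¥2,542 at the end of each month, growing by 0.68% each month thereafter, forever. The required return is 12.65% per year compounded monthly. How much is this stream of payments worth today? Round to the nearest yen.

¥679,376

Periodic rate r = 0.1265/12 per month.
Growing perpetuity (Gordon): PV = PMT₁ / (r − g) = 2,542 / (r − 0.0068) = ¥679,376.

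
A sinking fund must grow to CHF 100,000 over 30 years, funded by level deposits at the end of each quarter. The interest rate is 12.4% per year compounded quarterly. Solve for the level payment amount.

Level ordinary annuity; solve FV = PMT × [((1+r)^n − 1)/r] for PMT.
Periodic rate r = 0.124/4 per quarter; n is counted in quarters.
With n = 120: PMT = 100,000 / ([((1+r)^n − 1)/r]) = CHF 81.58

CHF 81.58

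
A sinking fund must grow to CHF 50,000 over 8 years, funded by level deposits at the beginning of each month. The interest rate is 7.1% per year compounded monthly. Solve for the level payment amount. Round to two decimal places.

CHF 386.06

Level annuity due; solve FV = PMT × [((1+r)^n − 1)/r] × (1+r) for PMT.
Periodic rate r = 0.071/12 per month; n is counted in months.
With n = 96: PMT = 50,000 / ([((1+r)^n − 1)/r] × (1+r)) = CHF 386.06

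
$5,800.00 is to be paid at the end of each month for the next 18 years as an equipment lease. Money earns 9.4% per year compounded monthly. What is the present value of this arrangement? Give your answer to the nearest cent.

$603,173.67

This is an ordinary annuity: 216 payments of $5,800.00 at the end of each month.
Periodic rate r = 0.094/12 per month; n is counted in months.
PV = PMT × [(1 − (1+r)^−n)/r] = 5,800 × [1 − (1+r)^−216] / r = $603,173.67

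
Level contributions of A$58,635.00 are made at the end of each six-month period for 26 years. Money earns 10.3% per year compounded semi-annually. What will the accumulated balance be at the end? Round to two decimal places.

This is an ordinary annuity: 52 deposits of A$58,635.00 at the end of each six-month period.
Periodic rate r = 0.103/2 per half-year; n is counted in half-years.
FV = PMT × [((1+r)^n − 1)/r] = 58,635 × [(1+r)^52 − 1] / r = A$14,365,040.27

A$14,365,040.27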